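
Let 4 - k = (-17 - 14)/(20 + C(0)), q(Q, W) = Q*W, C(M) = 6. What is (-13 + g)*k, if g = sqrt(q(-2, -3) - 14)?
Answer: -135/2 + 135*I*sqrt(2)/13 ≈ -67.5 + 14.686*I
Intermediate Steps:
k = 135/26 (k = 4 - (-17 - 14)/(20 + 6) = 4 - (-31)/26 = 4 - 1*(-31/26) = 4 + 31/26 = 135/26 ≈ 5.1923)
g = 2*I*sqrt(2) (g = sqrt(-2*(-3) - 14) = sqrt(6 - 14) = sqrt(-8) = 2*I*sqrt(2) ≈ 2.8284*I)
(-13 + g)*k = (-13 + 2*I*sqrt(2))*(135/26) = -135/2 + 135*I*sqrt(2)/13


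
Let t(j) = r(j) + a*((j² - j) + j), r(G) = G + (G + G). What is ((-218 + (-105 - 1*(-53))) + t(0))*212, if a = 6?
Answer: -57240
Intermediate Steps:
r(G) = 3*G (r(G) = G + 2*G = 3*G)
t(j) = 3*j + 6*j² (t(j) = 3*j + 6*((j² - j) + j) = 3*j + 6*j²)
((-218 + (-105 - 1*(-53))) + t(0))*212 = ((-218 + (-105 - 1*(-53))) + 3*0*(1 + 2*0))*212 = ((-218 + (-105 + 53)) + 3*0*(1 + 0))*212 = ((-218 - 52) + 3*0*1)*212 = (-270 + 0)*212 = -270*212 = -57240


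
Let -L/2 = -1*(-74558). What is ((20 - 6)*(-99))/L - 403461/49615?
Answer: -2731532913/336290470 ≈ -8.1225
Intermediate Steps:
L = -149116 (L = -(-2)*(-74558) = -2*74558 = -149116)
((20 - 6)*(-99))/L - 403461/49615 = ((20 - 6)*(-99))/(-149116) - 403461/49615 = (14*(-99))*(-1/149116) - 403461*1/49615 = -1386*(-1/149116) - 403461/49615 = 63/6778 - 403461/49615 = -2731532913/336290470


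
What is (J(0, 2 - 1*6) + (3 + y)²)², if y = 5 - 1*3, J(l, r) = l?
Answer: 625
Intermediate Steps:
y = 2 (y = 5 - 3 = 2)
(J(0, 2 - 1*6) + (3 + y)²)² = (0 + (3 + 2)²)² = (0 + 5²)² = (0 + 25)² = 25² = 625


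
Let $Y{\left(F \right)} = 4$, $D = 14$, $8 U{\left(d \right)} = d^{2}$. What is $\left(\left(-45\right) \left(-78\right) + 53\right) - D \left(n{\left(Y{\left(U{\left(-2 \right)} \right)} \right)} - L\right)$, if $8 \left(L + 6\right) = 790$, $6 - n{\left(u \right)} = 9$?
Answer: $\frac{9807}{2} \approx 4903.5$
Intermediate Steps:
$U{\left(d \right)} = \frac{d^{2}}{8}$
$n{\left(u \right)} = -3$ ($n{\left(u \right)} = 6 - 9 = -3$)
$L = \frac{371}{4}$ ($L = -6 + \frac{1}{8} \cdot 790 = -6 + \frac{395}{4} = \frac{371}{4} \approx 92.75$)
$\left(\left(-45\right) \left(-78\right) + 53\right) - D \left(n{\left(Y{\left(U{\left(-2 \right)} \right)} \right)} - L\right) = \left(\left(-45\right) \left(-78\right) + 53\right) - 14 \left(-3 - \frac{371}{4}\right) = \left(3510 + 53\right) - 14 \left(-3 - \frac{371}{4}\right) = 3563 - 14 \left(- \frac{383}{4}\right) = 3563 - - \frac{2681}{2} = 3563 + \frac{2681}{2} = \frac{9807}{2}$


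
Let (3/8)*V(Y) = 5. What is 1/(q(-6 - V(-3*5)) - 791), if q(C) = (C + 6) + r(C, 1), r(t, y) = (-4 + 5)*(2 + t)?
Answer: -3/2465 ≈ -0.0012170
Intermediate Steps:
V(Y) = 40/3 (V(Y) = (8/3)*5 = 40/3)
r(t, y) = 2 + t (r(t, y) = 1*(2 + t) = 2 + t)
q(C) = 8 + 2*C (q(C) = (C + 6) + (2 + C) = (6 + C) + (2 + C) = 8 + 2*C)
1/(q(-6 - V(-3*5)) - 791) = 1/((8 + 2*(-6 - 1*40/3)) - 791) = 1/((8 + 2*(-6 - 40/3)) - 791) = 1/((8 + 2*(-58/3)) - 791) = 1/((8 - 116/3) - 791) = 1/(-92/3 - 791) = 1/(-2465/3) = -3/2465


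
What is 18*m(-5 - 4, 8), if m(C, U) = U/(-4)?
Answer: -36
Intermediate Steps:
m(C, U) = -U/4 (m(C, U) = U*(-1/4) = -U/4)
18*m(-5 - 4, 8) = 18*(-1/4*8) = 18*(-2) = -36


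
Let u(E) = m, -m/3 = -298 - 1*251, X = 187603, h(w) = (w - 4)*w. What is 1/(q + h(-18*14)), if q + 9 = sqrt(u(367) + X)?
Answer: 64503/4160447759 - 5*sqrt(7570)/4160447759 ≈ 1.5399e-5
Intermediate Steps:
h(w) = w*(-4 + w) (h(w) = (-4 + w)*w = w*(-4 + w))
m = 1647 (m = -3*(-298 - 1*251) = -3*(-298 - 251) = -3*(-549) = 1647)
u(E) = 1647
q = -9 + 5*sqrt(7570) (q = -9 + sqrt(1647 + 187603) = -9 + sqrt(189250) = -9 + 5*sqrt(7570) ≈ 426.03)
1/(q + h(-18*14)) = 1/((-9 + 5*sqrt(7570)) + (-18*14)*(-4 - 18*14)) = 1/((-9 + 5*sqrt(7570)) - 252*(-4 - 252)) = 1/((-9 + 5*sqrt(7570)) - 252*(-256)) = 1/((-9 + 5*sqrt(7570)) + 64512) = 1/(64503 + 5*sqrt(7570))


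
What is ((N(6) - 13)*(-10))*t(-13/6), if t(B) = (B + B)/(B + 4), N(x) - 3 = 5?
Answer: -1300/11 ≈ -118.18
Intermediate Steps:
N(x) = 8 (N(x) = 3 + 5 = 8)
t(B) = 2*B/(4 + B) (t(B) = (2*B)/(4 + B) = 2*B/(4 + B))
((N(6) - 13)*(-10))*t(-13/6) = ((8 - 13)*(-10))*(2*(-13/6)/(4 - 13/6)) = (-5*(-10))*(2*(-13*⅙)/(4 - 13*⅙)) = 50*(2*(-13/6)/(4 - 13/6)) = 50*(2*(-13/6)/(11/6)) = 50*(2*(-13/6)*(6/11)) = 50*(-26/11) = -1300/11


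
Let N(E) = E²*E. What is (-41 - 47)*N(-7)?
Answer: 30184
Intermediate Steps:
N(E) = E³
(-41 - 47)*N(-7) = (-41 - 47)*(-7)³ = -88*(-343) = 30184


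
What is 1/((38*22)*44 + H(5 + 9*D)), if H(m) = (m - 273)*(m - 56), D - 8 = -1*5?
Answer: 1/42568 ≈ 2.3492e-5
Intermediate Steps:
D = 3 (D = 8 - 1*5 = 8 - 5 = 3)
H(m) = (-273 + m)*(-56 + m)
1/((38*22)*44 + H(5 + 9*D)) = 1/((38*22)*44 + (15288 + (5 + 9*3)² - 329*(5 + 9*3))) = 1/(836*44 + (15288 + (5 + 27)² - 329*(5 + 27))) = 1/(36784 + (15288 + 32² - 329*32)) = 1/(36784 + (15288 + 1024 - 10528)) = 1/(36784 + 5784) = 1/42568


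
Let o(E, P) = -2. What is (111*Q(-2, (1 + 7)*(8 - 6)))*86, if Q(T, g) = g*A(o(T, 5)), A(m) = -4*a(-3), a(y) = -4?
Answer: 2443776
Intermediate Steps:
A(m) = 16 (A(m) = -4*(-4) = 16)
Q(T, g) = 16*g (Q(T, g) = g*16 = 16*g)
(111*Q(-2, (1 + 7)*(8 - 6)))*86 = (111*(16*((1 + 7)*(8 - 6))))*86 = (111*(16*(8*2)))*86 = (111*(16*16))*86 = (111*256)*86 = 28416*86 = 2443776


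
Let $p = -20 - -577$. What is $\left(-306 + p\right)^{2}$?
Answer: $63001$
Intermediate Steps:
$p = 557$ ($p = -20 + 577 = 557$)
$\left(-306 + p\right)^{2} = \left(-306 + 557\right)^{2} = 251^{2} = 63001$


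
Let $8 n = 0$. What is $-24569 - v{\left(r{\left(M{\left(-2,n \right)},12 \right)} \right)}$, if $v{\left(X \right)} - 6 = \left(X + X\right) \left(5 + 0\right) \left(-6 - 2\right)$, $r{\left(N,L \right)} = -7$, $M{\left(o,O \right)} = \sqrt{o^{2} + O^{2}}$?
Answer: $-25135$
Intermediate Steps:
$n = 0$ ($n = \frac{1}{8} \cdot 0 = 0$)
$M{\left(o,O \right)} = \sqrt{O^{2} + o^{2}}$
$v{\left(X \right)} = 6 - 80 X$ ($v{\left(X \right)} = 6 + \left(X + X\right) \left(5 + 0\right) \left(-6 - 2\right) = 6 + 2 X 5 \left(-8\right) = 6 + 10 X \left(-8\right) = 6 - 80 X$)
$-24569 - v{\left(r{\left(M{\left(-2,n \right)},12 \right)} \right)} = -24569 - \left(6 - -560\right) = -24569 - \left(6 + 560\right) = -24569 - 566 = -25135$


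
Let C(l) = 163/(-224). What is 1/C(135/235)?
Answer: -224/163 ≈ -1.3742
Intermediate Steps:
C(l) = -163/224 (C(l) = 163*(-1/224) = -163/224)
1/C(135/235) = 1/(-163/224) = -224/163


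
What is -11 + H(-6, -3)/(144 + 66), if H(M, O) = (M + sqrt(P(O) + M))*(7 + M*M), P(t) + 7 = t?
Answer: -428/35 + 86*I/105 ≈ -12.229 + 0.81905*I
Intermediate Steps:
P(t) = -7 + t
H(M, O) = (7 + M**2)*(M + sqrt(-7 + M + O)) (H(M, O) = (M + sqrt((-7 + O) + M))*(7 + M*M) = (M + sqrt(-7 + M + O))*(7 + M**2) = (7 + M**2)*(M + sqrt(-7 + M + O)))
-11 + H(-6, -3)/(144 + 66) = -11 + ((-6)**3 + 7*(-6) + 7*sqrt(-7 - 6 - 3) + (-6)**2*sqrt(-7 - 6 - 3))/(144 + 66) = -11 + (-216 - 42 + 7*sqrt(-16) + 36*sqrt(-16))/210 = -11 + (-216 - 42 + 7*(4*I) + 36*(4*I))/210 = -11 + (-216 - 42 + 28*I + 144*I)/210 = -11 + (-258 + 172*I)/210 = -11 + (-43/35 + 86*I/105) = -428/35 + 86*I/105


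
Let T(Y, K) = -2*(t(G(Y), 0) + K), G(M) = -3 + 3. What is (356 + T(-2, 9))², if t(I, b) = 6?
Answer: 106276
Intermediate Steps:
G(M) = 0
T(Y, K) = -12 - 2*K (T(Y, K) = -2*(6 + K) = -12 - 2*K)
(356 + T(-2, 9))² = (356 + (-12 - 2*9))² = (356 + (-12 - 18))² = (356 - 30)² = 326² = 106276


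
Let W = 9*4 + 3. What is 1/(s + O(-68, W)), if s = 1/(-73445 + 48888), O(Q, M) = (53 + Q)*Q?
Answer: 24557/25048139 ≈ 0.00098039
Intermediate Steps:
W = 39 (W = 36 + 3 = 39)
O(Q, M) = Q*(53 + Q)
s = -1/24557 (s = 1/(-24557) = -1/24557 ≈ -4.0722e-5)
1/(s + O(-68, W)) = 1/(-1/24557 - 68*(53 - 68)) = 1/(-1/24557 - 68*(-15)) = 1/(-1/24557 + 1020) = 1/(25048139/24557) = 24557/25048139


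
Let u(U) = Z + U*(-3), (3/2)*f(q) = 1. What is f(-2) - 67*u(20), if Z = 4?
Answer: 11258/3 ≈ 3752.7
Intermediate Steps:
f(q) = ⅔ (f(q) = (⅔)*1 = ⅔)
u(U) = 4 - 3*U (u(U) = 4 + U*(-3) = 4 - 3*U)
f(-2) - 67*u(20) = ⅔ - 67*(4 - 3*20) = ⅔ - 67*(4 - 60) = ⅔ - 67*(-56) = ⅔ + 3752 = 11258/3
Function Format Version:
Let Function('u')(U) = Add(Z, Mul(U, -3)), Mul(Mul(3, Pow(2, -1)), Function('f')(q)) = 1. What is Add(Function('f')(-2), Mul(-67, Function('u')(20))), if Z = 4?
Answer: Rational(11258, 3) ≈ 3752.7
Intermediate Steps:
Function('f')(q) = Rational(2, 3) (Function('f')(q) = Mul(Rational(2, 3), 1) = Rational(2, 3))
Function('u')(U) = Add(4, Mul(-3, U)) (Function('u')(U) = Add(4, Mul(U, -3)) = Add(4, Mul(-3, U)))
Add(Function('f')(-2), Mul(-67, Function('u')(20))) = Add(Rational(2, 3), Mul(-67, Add(4, Mul(-3, 20)))) = Add(Rational(2, 3), Mul(-67, Add(4, -60))) = Add(Rational(2, 3), Mul(-67, -56)) = Add(Rational(2, 3), 3752) = Rational(11258, 3)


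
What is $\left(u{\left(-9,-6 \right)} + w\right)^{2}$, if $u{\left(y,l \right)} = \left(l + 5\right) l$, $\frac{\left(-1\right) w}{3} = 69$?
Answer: $40401$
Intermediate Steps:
$w = -207$ ($w = \left(-3\right) 69 = -207$)
$u{\left(y,l \right)} = l \left(5 + l\right)$ ($u{\left(y,l \right)} = \left(5 + l\right) l = l \left(5 + l\right)$)
$\left(u{\left(-9,-6 \right)} + w\right)^{2} = \left(- 6 \left(5 - 6\right) - 207\right)^{2} = \left(\left(-6\right) \left(-1\right) - 207\right)^{2} = \left(6 - 207\right)^{2} = \left(-201\right)^{2} = 40401$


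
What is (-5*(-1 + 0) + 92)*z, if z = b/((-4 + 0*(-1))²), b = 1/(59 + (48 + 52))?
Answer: 97/2544 ≈ 0.038129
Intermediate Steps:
b = 1/159 (b = 1/(59 + 100) = 1/159 ≈ 0.0062893)
z = 1/2544 (z = 1/(159*((-4 + 0*(-1))²)) = 1/(159*((-4 + 0)²)) = 1/(159*((-4)²)) = (1/159)/16 = (1/159)*(1/16) = 1/2544 ≈ 0.00039308)
(-5*(-1 + 0) + 92)*z = (-5*(-1 + 0) + 92)*(1/2544) = (-5*(-1) + 92)*(1/2544) = (5 + 92)*(1/2544) = 97*(1/2544) = 97/2544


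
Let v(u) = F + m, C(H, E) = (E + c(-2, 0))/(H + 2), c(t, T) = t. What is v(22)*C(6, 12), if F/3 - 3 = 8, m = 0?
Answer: 165/4 ≈ 41.250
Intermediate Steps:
F = 33 (F = 9 + 3*8 = 9 + 24 = 33)
C(H, E) = (-2 + E)/(2 + H) (C(H, E) = (E - 2)/(H + 2) = (-2 + E)/(2 + H))
v(u) = 33 (v(u) = 33 + 0 = 33)
v(22)*C(6, 12) = 33*((-2 + 12)/(2 + 6)) = 33*(10/8) = 33*((⅛)*10) = 33*(5/4) = 165/4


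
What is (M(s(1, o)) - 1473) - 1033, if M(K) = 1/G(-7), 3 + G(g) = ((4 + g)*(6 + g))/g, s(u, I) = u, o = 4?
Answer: -60151/24 ≈ -2506.3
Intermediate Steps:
G(g) = -3 + (4 + g)*(6 + g)/g (G(g) = -3 + ((4 + g)*(6 + g))/g = -3 + (4 + g)*(6 + g)/g)
M(K) = -7/24 (M(K) = 1/(7 - 7 + 24/(-7)) = 1/(7 - 7 + 24*(-⅐)) = 1/(7 - 7 - 24/7) = 1/(-24/7) = -7/24)
(M(s(1, o)) - 1473) - 1033 = (-7/24 - 1473) - 1033 = -35359/24 - 1033 = -60151/24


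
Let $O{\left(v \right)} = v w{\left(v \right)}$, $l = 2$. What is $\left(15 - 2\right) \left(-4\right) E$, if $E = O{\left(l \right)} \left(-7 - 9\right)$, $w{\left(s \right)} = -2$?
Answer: $-3328$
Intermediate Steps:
$O{\left(v \right)} = - 2 v$ ($O{\left(v \right)} = v \left(-2\right) = - 2 v$)
$E = 64$ ($E = \left(-2\right) 2 \left(-7 - 9\right) = \left(-4\right) \left(-16\right) = 64$)
$\left(15 - 2\right) \left(-4\right) E = \left(15 - 2\right) \left(-4\right) 64 = 13 \left(-4\right) 64 = \left(-52\right) 64 = -3328$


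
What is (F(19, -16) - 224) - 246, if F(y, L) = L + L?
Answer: -502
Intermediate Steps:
F(y, L) = 2*L
(F(19, -16) - 224) - 246 = (2*(-16) - 224) - 246 = (-32 - 224) - 246 = -256 - 246 = -502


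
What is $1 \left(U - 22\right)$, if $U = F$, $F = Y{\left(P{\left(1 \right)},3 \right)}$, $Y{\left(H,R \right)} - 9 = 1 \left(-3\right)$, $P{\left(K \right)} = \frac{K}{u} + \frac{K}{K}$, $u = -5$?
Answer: $-16$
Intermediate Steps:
$P{\left(K \right)} = 1 - \frac{K}{5}$ ($P{\left(K \right)} = \frac{K}{-5} + \frac{K}{K} = K \left(- \frac{1}{5}\right) + 1 = - \frac{K}{5} + 1 = 1 - \frac{K}{5}$)
$Y{\left(H,R \right)} = 6$ ($Y{\left(H,R \right)} = 9 + 1 \left(-3\right) = 9 - 3 = 6$)
$F = 6$
$U = 6$
$1 \left(U - 22\right) = 1 \left(6 - 22\right) = 1 \left(-16\right) = -16$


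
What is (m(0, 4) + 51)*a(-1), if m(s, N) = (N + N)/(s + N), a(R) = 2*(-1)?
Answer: -106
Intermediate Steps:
a(R) = -2
m(s, N) = 2*N/(N + s) (m(s, N) = (2*N)/(N + s) = 2*N/(N + s))
(m(0, 4) + 51)*a(-1) = (2*4/(4 + 0) + 51)*(-2) = (2*4/4 + 51)*(-2) = (2*4*(¼) + 51)*(-2) = (2 + 51)*(-2) = 53*(-2) = -106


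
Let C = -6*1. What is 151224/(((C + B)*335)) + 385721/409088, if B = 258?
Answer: 7868874211/2877934080 ≈ 2.7342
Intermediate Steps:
C = -6
151224/(((C + B)*335)) + 385721/409088 = 151224/(((-6 + 258)*335)) + 385721/409088 = 151224/((252*335)) + 385721*(1/409088) = 151224/84420 + 385721/409088 = 151224*(1/84420) + 385721/409088 = 12602/7035 + 385721/409088 = 7868874211/2877934080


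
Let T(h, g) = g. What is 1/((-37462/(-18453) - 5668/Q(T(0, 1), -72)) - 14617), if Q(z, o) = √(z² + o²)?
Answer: -25803620651923395/377108198945607293569 + 1930028868612*√5185/377108198945607293569 ≈ -6.8056e-5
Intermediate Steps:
Q(z, o) = √(o² + z²)
1/((-37462/(-18453) - 5668/Q(T(0, 1), -72)) - 14617) = 1/((-37462/(-18453) - 5668/√((-72)² + 1²)) - 14617) = 1/((-37462*(-1/18453) - 5668/√(5184 + 1)) - 14617) = 1/((37462/18453 - 5668*√5185/5185) - 14617) = 1/(-269690039/18453 - 5668*√5185/5185)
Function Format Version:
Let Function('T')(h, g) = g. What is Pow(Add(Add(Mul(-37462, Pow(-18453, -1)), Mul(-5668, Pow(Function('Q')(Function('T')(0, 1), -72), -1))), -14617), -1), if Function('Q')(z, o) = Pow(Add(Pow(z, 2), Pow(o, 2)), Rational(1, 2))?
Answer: Add(Rational(-25803620651923395, 377108198945607293569), Mul(Rational(1930028868612, 377108198945607293569), Pow(5185, Rational(1, 2)))) ≈ -6.8056e-5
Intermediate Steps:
Function('Q')(z, o) = Pow(Add(Pow(o, 2), Pow(z, 2)), Rational(1, 2))
Pow(Add(Add(Mul(-37462, Pow(-18453, -1)), Mul(-5668, Pow(Function('Q')(Function('T')(0, 1), -72), -1))), -14617), -1) = Pow(Add(Add(Mul(-37462, Pow(-18453, -1)), Mul(-5668, Pow(Pow(Add(Pow(-72, 2), Pow(1, 2)), Rational(1, 2)), -1))), -14617), -1) = Pow(Add(Add(Mul(-37462, Rational(-1, 18453)), Mul(-5668, Pow(Pow(Add(5184, 1), Rational(1, 2)), -1))), -14617), -1) = Pow(Add(Add(Rational(37462, 18453), Mul(-5668, Pow(Pow(5185, Rational(1, 2)), -1))), -14617), -1) = Pow(Add(Add(Rational(37462, 18453), Mul(-5668, Mul(Rational(1, 5185), Pow(5185, Rational(1, 2))))), -14617), -1) = Pow(Add(Add(Rational(37462, 18453), Mul(Rational(-5668, 5185), Pow(5185, Rational(1, 2)))), -14617), -1) = Pow(Add(Rational(-269690039, 18453), Mul(Rational(-5668, 5185), Pow(5185, Rational(1, 2)))), -1)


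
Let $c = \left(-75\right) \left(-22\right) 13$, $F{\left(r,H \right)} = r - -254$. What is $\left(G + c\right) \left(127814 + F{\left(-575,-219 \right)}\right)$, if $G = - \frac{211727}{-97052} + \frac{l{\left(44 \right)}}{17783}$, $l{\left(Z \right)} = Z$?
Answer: $\frac{4720275782140809397}{1725875716} \approx 2.735 \cdot 10^{9}$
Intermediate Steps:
$F{\left(r,H \right)} = 254 + r$ ($F{\left(r,H \right)} = r + 254 = 254 + r$)
$G = \frac{3769411529}{1725875716}$ ($G = - \frac{211727}{-97052} + \frac{44}{17783} = \left(-211727\right) \left(- \frac{1}{97052}\right) + 44 \cdot \frac{1}{17783} = \frac{211727}{97052} + \frac{44}{17783} = \frac{3769411529}{1725875716} \approx 2.1841$)
$c = 21450$ ($c = 1650 \cdot 13 = 21450$)
$\left(G + c\right) \left(127814 + F{\left(-575,-219 \right)}\right) = \left(\frac{3769411529}{1725875716} + 21450\right) \left(127814 + \left(254 - 575\right)\right) = \frac{37023803519729 \left(127814 - 321\right)}{1725875716} = \frac{37023803519729}{1725875716} \cdot 127493 = \frac{4720275782140809397}{1725875716}$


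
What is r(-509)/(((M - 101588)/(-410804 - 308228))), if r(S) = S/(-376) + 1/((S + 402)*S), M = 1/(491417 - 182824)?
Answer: 768899423156634621/80246832454861763 ≈ 9.5817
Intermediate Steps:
M = 1/308593 ≈ 3.2405e-6
r(S) = -S/376 + 1/(S*(402 + S)) (r(S) = S*(-1/376) + 1/((402 + S)*S) = -S/376 + 1/(S*(402 + S)))
r(-509)/(((M - 101588)/(-410804 - 308228))) = ((1/376)*(376 - 1*(-509)³ - 402*(-509)²)/(-509*(402 - 509)))/(((1/308593 - 101588)/(-410804 - 308228))) = ((1/376)*(-1/509)*(376 - 1*(-131872229) - 402*259081)/(-107))/((-31349345683/308593/(-719032))) = ((1/376)*(-1/509)*(-1/107)*(376 + 131872229 - 104150562))/((-31349345683/308593*(-1/719032))) = ((1/376)*(-1/509)*(-1/107)*27722043)/(31349345683/221888241976) = (27722043/20478088)*(221888241976/31349345683) = 768899423156634621/80246832454861763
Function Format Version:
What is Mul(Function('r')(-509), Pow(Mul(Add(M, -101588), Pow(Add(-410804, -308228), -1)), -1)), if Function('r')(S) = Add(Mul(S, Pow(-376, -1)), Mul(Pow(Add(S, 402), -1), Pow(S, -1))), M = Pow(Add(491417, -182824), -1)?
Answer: Rational(768899423156634621, 80246832454861763) ≈ 9.5817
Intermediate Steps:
M = Rational(1, 308593) (M = Pow(308593, -1) = Rational(1, 308593) ≈ 3.2405e-6)
Function('r')(S) = Add(Mul(Rational(-1, 376), S), Mul(Pow(S, -1), Pow(Add(402, S), -1))) (Function('r')(S) = Add(Mul(S, Rational(-1, 376)), Mul(Pow(Add(402, S), -1), Pow(S, -1))) = Add(Mul(Rational(-1, 376), S), Mul(Pow(S, -1), Pow(Add(402, S), -1))))
Mul(Function('r')(-509), Pow(Mul(Add(M, -101588), Pow(Add(-410804, -308228), -1)), -1)) = Mul(Mul(Rational(1, 376), Pow(-509, -1), Pow(Add(402, -509), -1), Add(376, Mul(-1, Pow(-509, 3)), Mul(-402, Pow(-509, 2)))), Pow(Mul(Add(Rational(1, 308593), -101588), Pow(Add(-410804, -308228), -1)), -1)) = Mul(Mul(Rational(1, 376), Rational(-1, 509), Pow(-107, -1), Add(376, Mul(-1, -131872229), Mul(-402, 259081))), Pow(Mul(Rational(-31349345683, 308593), Pow(-719032, -1)), -1)) = Mul(Mul(Rational(1, 376), Rational(-1, 509), Rational(-1, 107), Add(376, 131872229, -104150562)), Pow(Mul(Rational(-31349345683, 308593), Rational(-1, 719032)), -1)) = Mul(Mul(Rational(1, 376), Rational(-1, 509), Rational(-1, 107), 27722043), Pow(Rational(31349345683, 221888241976), -1)) = Mul(Rational(27722043, 20478088), Rational(221888241976, 31349345683)) = Rational(768899423156634621, 80246832454861763)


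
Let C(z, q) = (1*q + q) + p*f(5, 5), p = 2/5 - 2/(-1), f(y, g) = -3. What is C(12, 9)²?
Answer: 2916/25 ≈ 116.64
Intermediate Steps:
p = 12/5 (p = 2*(⅕) - 2*(-1) = ⅖ + 2 = 12/5 ≈ 2.4000)
C(z, q) = -36/5 + 2*q (C(z, q) = (1*q + q) + (12/5)*(-3) = (q + q) - 36/5 = 2*q - 36/5 = -36/5 + 2*q)
C(12, 9)² = (-36/5 + 2*9)² = (-36/5 + 18)² = (54/5)² = 2916/25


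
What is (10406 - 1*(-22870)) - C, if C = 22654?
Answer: 10622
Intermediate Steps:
(10406 - 1*(-22870)) - C = (10406 - 1*(-22870)) - 1*22654 = (10406 + 22870) - 22654 = 33276 - 22654 = 10622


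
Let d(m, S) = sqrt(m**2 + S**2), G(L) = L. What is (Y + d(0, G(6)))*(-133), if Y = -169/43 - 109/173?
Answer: -1424430/7439 ≈ -191.48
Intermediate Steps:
d(m, S) = sqrt(S**2 + m**2)
Y = -33924/7439 (Y = -169*1/43 - 109*1/173 = -169/43 - 109/173 = -33924/7439 ≈ -4.5603)
(Y + d(0, G(6)))*(-133) = (-33924/7439 + sqrt(6**2 + 0**2))*(-133) = (-33924/7439 + sqrt(36 + 0))*(-133) = (-33924/7439 + sqrt(36))*(-133) = (-33924/7439 + 6)*(-133) = (10710/7439)*(-133) = -1424430/7439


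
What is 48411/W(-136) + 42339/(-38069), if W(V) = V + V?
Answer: -1854474567/10354768 ≈ -179.09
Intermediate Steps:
W(V) = 2*V
48411/W(-136) + 42339/(-38069) = 48411/((2*(-136))) + 42339/(-38069) = 48411/(-272) + 42339*(-1/38069) = 48411*(-1/272) - 42339/38069 = -48411/272 - 42339/38069 = -1854474567/10354768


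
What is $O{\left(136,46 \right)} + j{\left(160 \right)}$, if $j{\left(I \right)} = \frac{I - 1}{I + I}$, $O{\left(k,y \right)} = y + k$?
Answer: $\frac{58399}{320} \approx 182.5$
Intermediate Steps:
$O{\left(k,y \right)} = k + y$
$j{\left(I \right)} = \frac{-1 + I}{2 I}$
$O{\left(136,46 \right)} + j{\left(160 \right)} = \left(136 + 46\right) + \frac{-1 + 160}{2 \cdot 160} = 182 + \frac{1}{2} \cdot \frac{1}{160} \cdot 159 = 182 + \frac{159}{320} = \frac{58399}{320}$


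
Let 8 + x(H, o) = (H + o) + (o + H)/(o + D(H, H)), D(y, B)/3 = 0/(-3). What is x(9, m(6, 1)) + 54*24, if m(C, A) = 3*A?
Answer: 1304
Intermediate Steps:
D(y, B) = 0 (D(y, B) = 3*(0/(-3)) = 3*(0*(-⅓)) = 3*0 = 0)
x(H, o) = -8 + H + o + (H + o)/o (x(H, o) = -8 + ((H + o) + (o + H)/(o + 0)) = -8 + ((H + o) + (H + o)/o) = -8 + (H + o + (H + o)/o) = -8 + H + o + (H + o)/o)
x(9, m(6, 1)) + 54*24 = (-7 + 9 + 3*1 + 9/((3*1))) + 54*24 = (-7 + 9 + 3 + 9/3) + 1296 = (-7 + 9 + 3 + 9*(⅓)) + 1296 = (-7 + 9 + 3 + 3) + 1296 = 8 + 1296 = 1304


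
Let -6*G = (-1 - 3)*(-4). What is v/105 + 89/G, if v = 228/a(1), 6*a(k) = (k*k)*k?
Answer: -5697/280 ≈ -20.346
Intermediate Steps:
a(k) = k**3/6 (a(k) = ((k*k)*k)/6 = (k**2*k)/6 = k**3/6)
v = 1368 (v = 228/(((1/6)*1**3)) = 228/(((1/6)*1)) = 228/(1/6) = 228*6 = 1368)
G = -8/3 (G = -(-1 - 3)*(-4)/6 = -(-2)*(-4)/3 = -1/6*16 = -8/3 ≈ -2.6667)
v/105 + 89/G = 1368/105 + 89/(-8/3) = 1368*(1/105) + 89*(-3/8) = 456/35 - 267/8 = -5697/280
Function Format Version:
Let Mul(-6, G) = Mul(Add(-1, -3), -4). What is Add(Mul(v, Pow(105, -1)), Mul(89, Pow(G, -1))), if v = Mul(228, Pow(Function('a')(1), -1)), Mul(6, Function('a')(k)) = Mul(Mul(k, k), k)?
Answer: Rational(-5697, 280) ≈ -20.346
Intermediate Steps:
Function('a')(k) = Mul(Rational(1, 6), Pow(k, 3)) (Function('a')(k) = Mul(Rational(1, 6), Mul(Mul(k, k), k)) = Mul(Rational(1, 6), Mul(Pow(k, 2), k)) = Mul(Rational(1, 6), Pow(k, 3)))
v = 1368 (v = Mul(228, Pow(Mul(Rational(1, 6), Pow(1, 3)), -1)) = Mul(228, Pow(Mul(Rational(1, 6), 1), -1)) = Mul(228, Pow(Rational(1, 6), -1)) = Mul(228, 6) = 1368)
G = Rational(-8, 3) (G = Mul(Rational(-1, 6), Mul(Add(-1, -3), -4)) = Mul(Rational(-1, 6), Mul(-4, -4)) = Mul(Rational(-1, 6), 16) = Rational(-8, 3) ≈ -2.6667)
Add(Mul(v, Pow(105, -1)), Mul(89, Pow(G, -1))) = Add(Mul(1368, Pow(105, -1)), Mul(89, Pow(Rational(-8, 3), -1))) = Add(Mul(1368, Rational(1, 105)), Mul(89, Rational(-3, 8))) = Add(Rational(456, 35), Rational(-267, 8)) = Rational(-5697, 280)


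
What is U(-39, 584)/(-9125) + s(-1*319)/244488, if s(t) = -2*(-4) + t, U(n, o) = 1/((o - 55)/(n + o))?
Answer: -326896367/236034827400 ≈ -0.0013849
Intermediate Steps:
U(n, o) = (n + o)/(-55 + o) (U(n, o) = 1/((-55 + o)/(n + o)) = (n + o)/(-55 + o))
s(t) = 8 + t
U(-39, 584)/(-9125) + s(-1*319)/244488 = ((-39 + 584)/(-55 + 584))/(-9125) + (8 - 1*319)/244488 = (545/529)*(-1/9125) + (8 - 319)*(1/244488) = ((1/529)*545)*(-1/9125) - 311*1/244488 = (545/529)*(-1/9125) - 311/244488 = -109/965425 - 311/244488 = -326896367/236034827400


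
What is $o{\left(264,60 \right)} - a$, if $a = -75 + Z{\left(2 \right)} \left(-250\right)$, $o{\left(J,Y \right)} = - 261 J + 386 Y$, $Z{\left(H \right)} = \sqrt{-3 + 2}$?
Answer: $-45669 + 250 i \approx -45669.0 + 250.0 i$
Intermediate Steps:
$Z{\left(H \right)} = i$ ($Z{\left(H \right)} = \sqrt{-1} = i$)
$a = -75 - 250 i$ ($a = -75 + i \left(-250\right) = -75 - 250 i \approx -75.0 - 250.0 i$)
$o{\left(264,60 \right)} - a = \left(\left(-261\right) 264 + 386 \cdot 60\right) - \left(-75 - 250 i\right) = \left(-68904 + 23160\right) + \left(75 + 250 i\right) = -45744 + \left(75 + 250 i\right) = -45669 + 250 i$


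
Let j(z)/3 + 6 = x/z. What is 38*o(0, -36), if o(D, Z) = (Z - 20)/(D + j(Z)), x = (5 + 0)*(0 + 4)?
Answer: 6384/59 ≈ 108.20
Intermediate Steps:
x = 20 (x = 5*4 = 20)
j(z) = -18 + 60/z (j(z) = -18 + 3*(20/z) = -18 + 60/z)
o(D, Z) = (-20 + Z)/(-18 + D + 60/Z) (o(D, Z) = (Z - 20)/(D + (-18 + 60/Z)) = (-20 + Z)/(-18 + D + 60/Z))
38*o(0, -36) = 38*(-36*(-20 - 36)/(60 - 36*(-18 + 0))) = 38*(-36*(-56)/(60 - 36*(-18))) = 38*(-36*(-56)/(60 + 648)) = 38*(-36*(-56)/708) = 38*(-36*1/708*(-56)) = 38*(168/59) = 6384/59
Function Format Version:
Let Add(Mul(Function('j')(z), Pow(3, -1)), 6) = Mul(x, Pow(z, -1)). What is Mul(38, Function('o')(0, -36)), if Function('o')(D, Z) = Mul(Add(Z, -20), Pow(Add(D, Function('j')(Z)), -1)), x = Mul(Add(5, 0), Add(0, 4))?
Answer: Rational(6384, 59) ≈ 108.20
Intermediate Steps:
x = 20 (x = Mul(5, 4) = 20)
Function('j')(z) = Add(-18, Mul(60, Pow(z, -1))) (Function('j')(z) = Add(-18, Mul(3, Mul(20, Pow(z, -1)))) = Add(-18, Mul(60, Pow(z, -1))))
Function('o')(D, Z) = Mul(Pow(Add(-18, D, Mul(60, Pow(Z, -1))), -1), Add(-20, Z)) (Function('o')(D, Z) = Mul(Add(Z, -20), Pow(Add(D, Add(-18, Mul(60, Pow(Z, -1)))), -1)) = Mul(Add(-20, Z), Pow(Add(-18, D, Mul(60, Pow(Z, -1))), -1)) = Mul(Pow(Add(-18, D, Mul(60, Pow(Z, -1))), -1), Add(-20, Z)))
Mul(38, Function('o')(0, -36)) = Mul(38, Mul(-36, Pow(Add(60, Mul(-36, Add(-18, 0))), -1), Add(-20, -36))) = Mul(38, Mul(-36, Pow(Add(60, Mul(-36, -18)), -1), -56)) = Mul(38, Mul(-36, Pow(Add(60, 648), -1), -56)) = Mul(38, Mul(-36, Pow(708, -1), -56)) = Mul(38, Mul(-36, Rational(1, 708), -56)) = Mul(38, Rational(168, 59)) = Rational(6384, 59)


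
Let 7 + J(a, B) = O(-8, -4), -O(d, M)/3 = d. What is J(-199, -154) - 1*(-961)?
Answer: 978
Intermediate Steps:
O(d, M) = -3*d
J(a, B) = 17 (J(a, B) = -7 - 3*(-8) = -7 + 24 = 17)
J(-199, -154) - 1*(-961) = 17 - 1*(-961) = 17 + 961 = 978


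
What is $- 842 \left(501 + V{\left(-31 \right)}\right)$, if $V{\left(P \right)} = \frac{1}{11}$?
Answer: $- \frac{4641104}{11} \approx -4.2192 \cdot 10^{5}$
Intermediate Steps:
$V{\left(P \right)} = \frac{1}{11}$
$- 842 \left(501 + V{\left(-31 \right)}\right) = - 842 \left(501 + \frac{1}{11}\right) = \left(-842\right) \frac{5512}{11} = - \frac{4641104}{11}$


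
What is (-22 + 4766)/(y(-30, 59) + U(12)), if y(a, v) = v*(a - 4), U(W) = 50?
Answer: -1186/489 ≈ -2.4254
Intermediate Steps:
y(a, v) = v*(-4 + a)
(-22 + 4766)/(y(-30, 59) + U(12)) = (-22 + 4766)/(59*(-4 - 30) + 50) = 4744/(59*(-34) + 50) = 4744/(-2006 + 50) = 4744/(-1956) = 4744*(-1/1956) = -1186/489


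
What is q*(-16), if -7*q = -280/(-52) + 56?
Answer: 1824/13 ≈ 140.31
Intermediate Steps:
q = -114/13 (q = -(-280/(-52) + 56)/7 = -(-280*(-1)/52 + 56)/7 = -(-4*(-35/26) + 56)/7 = -(70/13 + 56)/7 = -⅐*798/13 = -114/13 ≈ -8.7692)
q*(-16) = -114/13*(-16) = 1824/13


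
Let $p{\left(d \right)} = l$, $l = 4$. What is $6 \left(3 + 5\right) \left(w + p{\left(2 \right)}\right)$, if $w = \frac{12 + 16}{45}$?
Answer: $\frac{3328}{15} \approx 221.87$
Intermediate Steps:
$p{\left(d \right)} = 4$
$w = \frac{28}{45}$ ($w = 28 \cdot \frac{1}{45} = \frac{28}{45} \approx 0.62222$)
$6 \left(3 + 5\right) \left(w + p{\left(2 \right)}\right) = 6 \left(3 + 5\right) \left(\frac{28}{45} + 4\right) = 6 \cdot 8 \cdot \frac{208}{45} = 48 \cdot \frac{208}{45} = \frac{3328}{15}$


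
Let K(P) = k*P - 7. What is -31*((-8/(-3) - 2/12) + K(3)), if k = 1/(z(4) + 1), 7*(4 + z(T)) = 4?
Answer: 6045/34 ≈ 177.79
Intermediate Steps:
z(T) = -24/7 (z(T) = -4 + (⅐)*4 = -4 + 4/7 = -24/7)
k = -7/17 (k = 1/(-24/7 + 1) = 1/(-17/7) = -7/17 ≈ -0.41176)
K(P) = -7 - 7*P/17 (K(P) = -7*P/17 - 7 = -7 - 7*P/17)
-31*((-8/(-3) - 2/12) + K(3)) = -31*((-8/(-3) - 2/12) + (-7 - 7/17*3)) = -31*((-8*(-⅓) - 2*1/12) + (-7 - 21/17)) = -31*((8/3 - ⅙) - 140/17) = -31*(5/2 - 140/17) = -31*(-195/34) = 6045/34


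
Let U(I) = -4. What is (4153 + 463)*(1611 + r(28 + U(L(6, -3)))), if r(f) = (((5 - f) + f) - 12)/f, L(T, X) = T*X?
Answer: 22305089/3 ≈ 7.4350e+6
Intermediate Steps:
r(f) = -7/f (r(f) = (5 - 12)/f = -7/f)
(4153 + 463)*(1611 + r(28 + U(L(6, -3)))) = (4153 + 463)*(1611 - 7/(28 - 4)) = 4616*(1611 - 7/24) = 4616*(38657/24) = 22305089/3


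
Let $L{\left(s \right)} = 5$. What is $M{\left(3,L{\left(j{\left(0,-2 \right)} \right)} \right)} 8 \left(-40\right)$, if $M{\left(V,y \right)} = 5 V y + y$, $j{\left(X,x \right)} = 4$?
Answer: $-25600$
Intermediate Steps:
$M{\left(V,y \right)} = y + 5 V y$ ($M{\left(V,y \right)} = 5 V y + y = y + 5 V y$)
$M{\left(3,L{\left(j{\left(0,-2 \right)} \right)} \right)} 8 \left(-40\right) = 5 \left(1 + 5 \cdot 3\right) 8 \left(-40\right) = 5 \left(1 + 15\right) 8 \left(-40\right) = 5 \cdot 16 \cdot 8 \left(-40\right) = 80 \cdot 8 \left(-40\right) = 640 \left(-40\right) = -25600$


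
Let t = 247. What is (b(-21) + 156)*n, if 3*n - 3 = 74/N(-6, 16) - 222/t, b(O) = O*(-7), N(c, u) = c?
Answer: -765782/741 ≈ -1033.4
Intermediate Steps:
b(O) = -7*O
n = -7582/2223 (n = 1 + (74/(-6) - 222/247)/3 = 1 + (74*(-1/6) - 222*1/247)/3 = 1 + (-37/3 - 222/247)/3 = 1 + (1/3)*(-9805/741) = 1 - 9805/2223 = -7582/2223 ≈ -3.4107)
(b(-21) + 156)*n = (-7*(-21) + 156)*(-7582/2223) = (147 + 156)*(-7582/2223) = 303*(-7582/2223) = -765782/741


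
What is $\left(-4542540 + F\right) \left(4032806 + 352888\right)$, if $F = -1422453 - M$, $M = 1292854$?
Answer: $-31830696040818$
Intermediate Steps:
$F = -2715307$ ($F = -1422453 - 1292854 = -2715307$)
$\left(-4542540 + F\right) \left(4032806 + 352888\right) = \left(-4542540 - 2715307\right) \left(4032806 + 352888\right) = \left(-7257847\right) 4385694 = -31830696040818$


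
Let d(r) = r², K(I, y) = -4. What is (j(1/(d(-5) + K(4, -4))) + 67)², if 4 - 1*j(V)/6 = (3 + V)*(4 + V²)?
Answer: 3024670009/9529569 ≈ 317.40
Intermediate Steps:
j(V) = 24 - 6*(3 + V)*(4 + V²)
(j(1/(d(-5) + K(4, -4))) + 67)² = ((-48 - 24/((-5)² - 4) - 18/((-5)² - 4)² - 6/((-5)² - 4)³) + 67)² = ((-48 - 24/(25 - 4) - 18/(25 - 4)² - 6/(25 - 4)³) + 67)² = ((-48 - 24/21 - 18*(1/21)² - 6*(1/21)³) + 67)² = ((-48 - 24*1/21 - 18*(1/21)² - 6*(1/21)³) + 67)² = ((-48 - 8/7 - 18*1/441 - 6*1/9261) + 67)² = ((-48 - 8/7 - 2/49 - 2/3087) + 67)² = (-151832/3087 + 67)² = (54997/3087)² = 3024670009/9529569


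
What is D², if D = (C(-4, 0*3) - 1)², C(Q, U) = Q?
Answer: 625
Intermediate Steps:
D = 25 (D = (-4 - 1)² = (-5)² = 25)
D² = 25² = 625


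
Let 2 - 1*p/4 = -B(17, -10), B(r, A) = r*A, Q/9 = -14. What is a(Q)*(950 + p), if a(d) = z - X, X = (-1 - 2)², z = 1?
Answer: -2224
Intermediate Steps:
X = 9 (X = (-3)² = 9)
Q = -126 (Q = 9*(-14) = -126)
B(r, A) = A*r
a(d) = -8 (a(d) = 1 - 1*9 = 1 - 9 = -8)
p = -672 (p = 8 - (-4)*(-10*17) = 8 - (-4)*(-170) = 8 - 4*170 = 8 - 680 = -672)
a(Q)*(950 + p) = -8*(950 - 672) = -8*278 = -2224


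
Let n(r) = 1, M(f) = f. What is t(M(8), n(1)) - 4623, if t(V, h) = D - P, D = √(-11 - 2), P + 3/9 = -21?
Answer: -13805/3 + I*√13 ≈ -4601.7 + 3.6056*I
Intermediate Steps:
P = -64/3 (P = -⅓ - 21 = -64/3 ≈ -21.333)
D = I*√13 (D = √(-13) = I*√13 ≈ 3.6056*I)
t(V, h) = 64/3 + I*√13 (t(V, h) = I*√13 - 1*(-64/3) = I*√13 + 64/3 = 64/3 + I*√13)
t(M(8), n(1)) - 4623 = (64/3 + I*√13) - 4623 = -13805/3 + I*√13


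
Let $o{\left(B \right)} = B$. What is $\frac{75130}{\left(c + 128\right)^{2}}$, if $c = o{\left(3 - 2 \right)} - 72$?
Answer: $\frac{75130}{3249} \approx 23.124$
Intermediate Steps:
$c = -71$ ($c = \left(3 - 2\right) - 72 = 1 - 72 = -71$)
$\frac{75130}{\left(c + 128\right)^{2}} = \frac{75130}{\left(-71 + 128\right)^{2}} = \frac{75130}{57^{2}} = \frac{75130}{3249}$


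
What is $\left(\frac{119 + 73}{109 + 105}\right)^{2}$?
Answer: $\frac{9216}{11449} \approx 0.80496$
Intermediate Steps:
$\left(\frac{119 + 73}{109 + 105}\right)^{2} = \left(\frac{192}{214}\right)^{2} = \left(192 \cdot \frac{1}{214}\right)^{2} = \left(\frac{96}{107}\right)^{2} = \frac{9216}{11449}$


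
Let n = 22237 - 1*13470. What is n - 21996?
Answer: -13229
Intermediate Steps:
n = 8767 (n = 22237 - 13470 = 8767)
n - 21996 = 8767 - 21996 = -13229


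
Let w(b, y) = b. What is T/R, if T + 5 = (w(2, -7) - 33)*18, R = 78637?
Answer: -563/78637 ≈ -0.0071595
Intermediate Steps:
T = -563 (T = -5 + (2 - 33)*18 = -5 - 31*18 = -5 - 558 = -563)
T/R = -563/78637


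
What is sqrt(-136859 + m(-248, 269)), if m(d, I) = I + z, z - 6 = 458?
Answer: I*sqrt(136126) ≈ 368.95*I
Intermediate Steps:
z = 464 (z = 6 + 458 = 464)
m(d, I) = 464 + I (m(d, I) = I + 464 = 464 + I)
sqrt(-136859 + m(-248, 269)) = sqrt(-136859 + (464 + 269)) = sqrt(-136859 + 733) = sqrt(-136126) = I*sqrt(136126)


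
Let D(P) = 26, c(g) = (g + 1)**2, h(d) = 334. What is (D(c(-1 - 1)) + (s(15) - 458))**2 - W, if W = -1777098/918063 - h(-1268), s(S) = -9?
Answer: 59618073481/306021 ≈ 1.9482e+5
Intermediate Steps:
c(g) = (1 + g)**2
W = -102803380/306021 (W = -1777098/918063 - 1*334 = -1777098*1/918063 - 334 = -592366/306021 - 334 = -102803380/306021 ≈ -335.94)
(D(c(-1 - 1)) + (s(15) - 458))**2 - W = (26 + (-9 - 458))**2 - 1*(-102803380/306021) = (26 - 467)**2 + 102803380/306021 = (-441)**2 + 102803380/306021 = 194481 + 102803380/306021 = 59618073481/306021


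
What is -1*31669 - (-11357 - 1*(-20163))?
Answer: -40475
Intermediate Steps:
-1*31669 - (-11357 - 1*(-20163)) = -31669 - (-11357 + 20163) = -31669 - 1*8806 = -31669 - 8806 = -40475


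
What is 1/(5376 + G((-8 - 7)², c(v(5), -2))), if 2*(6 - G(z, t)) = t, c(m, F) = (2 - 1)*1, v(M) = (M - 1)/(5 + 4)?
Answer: 2/10763 ≈ 0.00018582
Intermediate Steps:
v(M) = -⅑ + M/9 (v(M) = (-1 + M)/9 = (-1 + M)*(⅑) = -⅑ + M/9)
c(m, F) = 1 (c(m, F) = 1*1 = 1)
G(z, t) = 6 - t/2
1/(5376 + G((-8 - 7)², c(v(5), -2))) = 1/(5376 + (6 - ½*1)) = 1/(5376 + (6 - ½)) = 1/(5376 + 11/2) = 1/(10763/2) = 2/10763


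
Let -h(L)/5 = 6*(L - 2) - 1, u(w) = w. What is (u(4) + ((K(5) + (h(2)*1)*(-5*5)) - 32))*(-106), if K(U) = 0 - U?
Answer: 16748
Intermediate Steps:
h(L) = 65 - 30*L (h(L) = -5*(6*(L - 2) - 1) = -5*(6*(-2 + L) - 1) = -5*((-12 + 6*L) - 1) = -5*(-13 + 6*L) = 65 - 30*L)
K(U) = -U
(u(4) + ((K(5) + (h(2)*1)*(-5*5)) - 32))*(-106) = (4 + ((-1*5 + ((65 - 30*2)*1)*(-5*5)) - 32))*(-106) = (4 + ((-5 + ((65 - 60)*1)*(-25)) - 32))*(-106) = (4 + ((-5 + (5*1)*(-25)) - 32))*(-106) = (4 + ((-5 + 5*(-25)) - 32))*(-106) = (4 + ((-5 - 125) - 32))*(-106) = (4 + (-130 - 32))*(-106) = (4 - 162)*(-106) = -158*(-106) = 16748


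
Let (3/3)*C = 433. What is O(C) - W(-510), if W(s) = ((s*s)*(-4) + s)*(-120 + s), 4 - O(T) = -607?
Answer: -655772689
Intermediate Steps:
C = 433
O(T) = 611 (O(T) = 4 - 1*(-607) = 4 + 607 = 611)
W(s) = (-120 + s)*(s - 4*s**2) (W(s) = (s**2*(-4) + s)*(-120 + s) = (-4*s**2 + s)*(-120 + s) = (s - 4*s**2)*(-120 + s) = (-120 + s)*(s - 4*s**2))
O(C) - W(-510) = 611 - (-510)*(-120 - 4*(-510)**2 + 481*(-510)) = 611 - (-510)*(-120 - 4*260100 - 245310) = 611 - (-510)*(-120 - 1040400 - 245310) = 611 - (-510)*(-1285830) = 611 - 1*655773300 = 611 - 655773300 = -655772689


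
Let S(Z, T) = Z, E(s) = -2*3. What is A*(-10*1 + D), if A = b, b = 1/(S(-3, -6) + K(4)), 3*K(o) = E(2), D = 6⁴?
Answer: -1286/5 ≈ -257.20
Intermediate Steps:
E(s) = -6
D = 1296
K(o) = -2 (K(o) = (⅓)*(-6) = -2)
b = -⅕ (b = 1/(-3 - 2) = 1/(-5) = -⅕ ≈ -0.20000)
A = -⅕ ≈ -0.20000
A*(-10*1 + D) = -(-10*1 + 1296)/5 = -(-10 + 1296)/5 = -⅕*1286 = -1286/5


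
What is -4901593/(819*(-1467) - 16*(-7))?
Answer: 4901593/1201361 ≈ 4.0800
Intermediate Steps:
-4901593/(819*(-1467) - 16*(-7)) = -4901593/(-1201473 + 112) = -4901593/(-1201361) = -4901593*(-1/1201361) = 4901593/1201361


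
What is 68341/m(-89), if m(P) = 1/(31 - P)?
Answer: 8200920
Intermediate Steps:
68341/m(-89) = 68341/((-1/(-31 - 89))) = 68341/((-1/(-120))) = 68341/((-1*(-1/120))) = 68341/(1/120) = 68341*120 = 8200920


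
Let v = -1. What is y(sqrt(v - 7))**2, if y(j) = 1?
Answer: 1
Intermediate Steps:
y(sqrt(v - 7))**2 = 1**2 = 1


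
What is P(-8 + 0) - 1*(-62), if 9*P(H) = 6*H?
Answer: 170/3 ≈ 56.667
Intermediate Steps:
P(H) = 2*H/3 (P(H) = (6*H)/9 = 2*H/3)
P(-8 + 0) - 1*(-62) = 2*(-8 + 0)/3 - 1*(-62) = (2/3)*(-8) + 62 = -16/3 + 62 = 170/3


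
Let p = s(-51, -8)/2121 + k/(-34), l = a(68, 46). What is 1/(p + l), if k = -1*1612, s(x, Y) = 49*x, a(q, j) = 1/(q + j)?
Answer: 195738/9051379 ≈ 0.021625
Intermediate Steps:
a(q, j) = 1/(j + q)
l = 1/114 (l = 1/(46 + 68) = 1/114 ≈ 0.0087719)
k = -1612
p = 79383/1717 (p = (49*(-51))/2121 - 1612/(-34) = -2499*1/2121 - 1612*(-1/34) = -119/101 + 806/17 = 79383/1717 ≈ 46.234)
1/(p + l) = 1/(79383/1717 + 1/114) = 1/(9051379/195738) = 195738/9051379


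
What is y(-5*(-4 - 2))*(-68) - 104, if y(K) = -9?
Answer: 508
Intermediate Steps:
y(-5*(-4 - 2))*(-68) - 104 = -9*(-68) - 104 = 612 - 104 = 508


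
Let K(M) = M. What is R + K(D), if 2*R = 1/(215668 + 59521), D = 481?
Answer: 264731819/550378 ≈ 481.00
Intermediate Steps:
R = 1/550378 (R = 1/(2*(215668 + 59521)) = (1/2)/275189 = (1/2)*(1/275189) = 1/550378 ≈ 1.8169e-6)
R + K(D) = 1/550378 + 481 = 264731819/550378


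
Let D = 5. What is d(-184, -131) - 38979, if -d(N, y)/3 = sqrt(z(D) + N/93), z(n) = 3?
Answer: -38979 - sqrt(8835)/31 ≈ -38982.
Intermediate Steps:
d(N, y) = -3*sqrt(3 + N/93)
d(-184, -131) - 38979 = -sqrt(25947 + 93*(-184))/31 - 38979 = -sqrt(25947 - 17112)/31 - 38979 = -sqrt(8835)/31 - 38979 = -38979 - sqrt(8835)/31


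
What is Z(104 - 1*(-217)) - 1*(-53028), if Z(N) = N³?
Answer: 33129189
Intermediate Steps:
Z(104 - 1*(-217)) - 1*(-53028) = (104 - 1*(-217))³ - 1*(-53028) = (104 + 217)³ + 53028 = 321³ + 53028 = 33076161 + 53028 = 33129189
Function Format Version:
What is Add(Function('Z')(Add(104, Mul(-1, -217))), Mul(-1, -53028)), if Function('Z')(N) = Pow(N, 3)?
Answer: 33129189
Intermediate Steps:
Add(Function('Z')(Add(104, Mul(-1, -217))), Mul(-1, -53028)) = Add(Pow(Add(104, Mul(-1, -217)), 3), Mul(-1, -53028)) = Add(Pow(Add(104, 217), 3), 53028) = Add(Pow(321, 3), 53028) = Add(33076161, 53028) = 33129189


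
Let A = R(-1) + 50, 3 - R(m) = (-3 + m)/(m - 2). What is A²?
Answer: 24025/9 ≈ 2669.4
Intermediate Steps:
R(m) = 3 - (-3 + m)/(-2 + m) (R(m) = 3 - (-3 + m)/(m - 2) = 3 - (-3 + m)/(-2 + m))
A = 155/3 (A = (-3 + 2*(-1))/(-2 - 1) + 50 = (-3 - 2)/(-3) + 50 = -⅓*(-5) + 50 = 5/3 + 50 = 155/3 ≈ 51.667)
A² = (155/3)² = 24025/9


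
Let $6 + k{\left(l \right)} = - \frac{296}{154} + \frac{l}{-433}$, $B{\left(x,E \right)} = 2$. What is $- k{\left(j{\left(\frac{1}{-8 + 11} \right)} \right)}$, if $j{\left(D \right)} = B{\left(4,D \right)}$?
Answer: $\frac{264284}{33341} \approx 7.9267$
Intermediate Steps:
$j{\left(D \right)} = 2$
$k{\left(l \right)} = - \frac{610}{77} - \frac{l}{433}$ ($k{\left(l \right)} = -6 + \left(- \frac{296}{154} + \frac{l}{-433}\right) = -6 + \left(\left(-296\right) \frac{1}{154} + l \left(- \frac{1}{433}\right)\right) = -6 - \left(\frac{148}{77} + \frac{l}{433}\right) = - \frac{610}{77} - \frac{l}{433}$)
$- k{\left(j{\left(\frac{1}{-8 + 11} \right)} \right)} = - (- \frac{610}{77} - \frac{2}{433}) = \left(-1\right) \left(- \frac{264284}{33341}\right) = \frac{264284}{33341}$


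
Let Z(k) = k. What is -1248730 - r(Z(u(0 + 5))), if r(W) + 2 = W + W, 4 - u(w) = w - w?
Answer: -1248736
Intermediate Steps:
u(w) = 4 (u(w) = 4 - (w - w) = 4 - 1*0 = 4 + 0 = 4)
r(W) = -2 + 2*W (r(W) = -2 + (W + W) = -2 + 2*W)
-1248730 - r(Z(u(0 + 5))) = -1248730 - (-2 + 2*4) = -1248730 - (-2 + 8) = -1248730 - 1*6 = -1248730 - 6 = -1248736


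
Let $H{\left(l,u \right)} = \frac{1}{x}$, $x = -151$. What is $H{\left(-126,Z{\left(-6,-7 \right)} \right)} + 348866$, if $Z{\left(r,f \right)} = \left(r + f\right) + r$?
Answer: $\frac{52678765}{151} \approx 3.4887 \cdot 10^{5}$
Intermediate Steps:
$Z{\left(r,f \right)} = f + 2 r$ ($Z{\left(r,f \right)} = \left(f + r\right) + r = f + 2 r$)
$H{\left(l,u \right)} = - \frac{1}{151}$ ($H{\left(l,u \right)} = \frac{1}{-151} = - \frac{1}{151}$)
$H{\left(-126,Z{\left(-6,-7 \right)} \right)} + 348866 = - \frac{1}{151} + 348866 = \frac{52678765}{151}$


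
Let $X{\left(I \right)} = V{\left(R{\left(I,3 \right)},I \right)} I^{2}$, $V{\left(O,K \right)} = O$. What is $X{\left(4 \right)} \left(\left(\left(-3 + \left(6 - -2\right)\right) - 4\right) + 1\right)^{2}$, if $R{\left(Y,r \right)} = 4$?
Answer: $256$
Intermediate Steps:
$X{\left(I \right)} = 4 I^{2}$
$X{\left(4 \right)} \left(\left(\left(-3 + \left(6 - -2\right)\right) - 4\right) + 1\right)^{2} = 4 \cdot 4^{2} \left(\left(\left(-3 + \left(6 - -2\right)\right) - 4\right) + 1\right)^{2} = 4 \cdot 16 \left(\left(\left(-3 + \left(6 + 2\right)\right) - 4\right) + 1\right)^{2} = 64 \left(\left(\left(-3 + 8\right) - 4\right) + 1\right)^{2} = 64 \left(\left(5 - 4\right) + 1\right)^{2} = 64 \left(1 + 1\right)^{2} = 64 \cdot 2^{2} = 64 \cdot 4 = 256$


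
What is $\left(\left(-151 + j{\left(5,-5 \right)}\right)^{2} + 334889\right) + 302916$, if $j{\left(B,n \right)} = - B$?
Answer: $662141$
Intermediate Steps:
$\left(\left(-151 + j{\left(5,-5 \right)}\right)^{2} + 334889\right) + 302916 = \left(\left(-151 - 5\right)^{2} + 334889\right) + 302916 = \left(\left(-156\right)^{2} + 334889\right) + 302916 = \left(24336 + 334889\right) + 302916 = 359225 + 302916 = 662141$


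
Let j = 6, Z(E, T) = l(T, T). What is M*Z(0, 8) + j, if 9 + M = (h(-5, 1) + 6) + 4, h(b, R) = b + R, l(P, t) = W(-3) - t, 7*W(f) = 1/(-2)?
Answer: 423/14 ≈ 30.214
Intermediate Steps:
W(f) = -1/14 (W(f) = (1/7)/(-2) = (1/7)*(-1/2) = -1/14)
l(P, t) = -1/14 - t
h(b, R) = R + b
Z(E, T) = -1/14 - T
M = -3 (M = -9 + (((1 - 5) + 6) + 4) = -9 + ((-4 + 6) + 4) = -9 + (2 + 4) = -9 + 6 = -3)
M*Z(0, 8) + j = -3*(-1/14 - 1*8) + 6 = -3*(-1/14 - 8) + 6 = -3*(-113/14) + 6 = 339/14 + 6 = 423/14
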